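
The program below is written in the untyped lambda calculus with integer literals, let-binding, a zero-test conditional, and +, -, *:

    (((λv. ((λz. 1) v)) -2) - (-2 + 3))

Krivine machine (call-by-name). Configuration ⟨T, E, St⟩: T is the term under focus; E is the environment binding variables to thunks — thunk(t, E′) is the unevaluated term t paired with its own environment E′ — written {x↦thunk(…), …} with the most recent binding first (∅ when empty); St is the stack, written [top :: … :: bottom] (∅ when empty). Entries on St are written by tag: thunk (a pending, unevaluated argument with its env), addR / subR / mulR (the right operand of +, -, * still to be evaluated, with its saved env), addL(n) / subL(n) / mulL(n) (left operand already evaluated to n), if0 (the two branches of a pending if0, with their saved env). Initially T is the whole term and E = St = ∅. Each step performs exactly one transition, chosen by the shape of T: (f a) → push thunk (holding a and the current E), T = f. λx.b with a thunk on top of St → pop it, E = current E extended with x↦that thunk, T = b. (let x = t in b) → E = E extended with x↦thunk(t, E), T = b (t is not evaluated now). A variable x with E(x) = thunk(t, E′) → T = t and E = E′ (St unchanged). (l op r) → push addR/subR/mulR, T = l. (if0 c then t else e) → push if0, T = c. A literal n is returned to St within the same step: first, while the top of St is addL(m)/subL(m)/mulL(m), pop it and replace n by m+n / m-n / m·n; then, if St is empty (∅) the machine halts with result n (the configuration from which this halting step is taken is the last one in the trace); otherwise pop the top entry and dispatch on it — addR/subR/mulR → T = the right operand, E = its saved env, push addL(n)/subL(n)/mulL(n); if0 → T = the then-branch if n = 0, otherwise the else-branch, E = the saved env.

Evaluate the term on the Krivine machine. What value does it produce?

Answer: 0

Execution trace:
0. <T=(((λv. ((λz. 1) v)) -2) - (-2 + 3)), E=∅, St=∅>
1. <T=((λv. ((λz. 1) v)) -2), E=∅, St=[subR]>
2. <T=(λv. ((λz. 1) v)), E=∅, St=[thunk :: subR]>
3. <T=((λz. 1) v), E={v↦thunk(-2, ∅)}, St=[subR]>
4. <T=(λz. 1), E={v↦thunk(-2, ∅)}, St=[thunk :: subR]>
5. <T=1, E={z↦thunk(v, {v↦thunk(-2, ∅)}), v↦thunk(-2, ∅)}, St=[subR]>
6. <T=(-2 + 3), E=∅, St=[subL(1)]>
7. <T=-2, E=∅, St=[addR :: subL(1)]>
8. <T=3, E=∅, St=[addL(-2) :: subL(1)]>
→ final value 0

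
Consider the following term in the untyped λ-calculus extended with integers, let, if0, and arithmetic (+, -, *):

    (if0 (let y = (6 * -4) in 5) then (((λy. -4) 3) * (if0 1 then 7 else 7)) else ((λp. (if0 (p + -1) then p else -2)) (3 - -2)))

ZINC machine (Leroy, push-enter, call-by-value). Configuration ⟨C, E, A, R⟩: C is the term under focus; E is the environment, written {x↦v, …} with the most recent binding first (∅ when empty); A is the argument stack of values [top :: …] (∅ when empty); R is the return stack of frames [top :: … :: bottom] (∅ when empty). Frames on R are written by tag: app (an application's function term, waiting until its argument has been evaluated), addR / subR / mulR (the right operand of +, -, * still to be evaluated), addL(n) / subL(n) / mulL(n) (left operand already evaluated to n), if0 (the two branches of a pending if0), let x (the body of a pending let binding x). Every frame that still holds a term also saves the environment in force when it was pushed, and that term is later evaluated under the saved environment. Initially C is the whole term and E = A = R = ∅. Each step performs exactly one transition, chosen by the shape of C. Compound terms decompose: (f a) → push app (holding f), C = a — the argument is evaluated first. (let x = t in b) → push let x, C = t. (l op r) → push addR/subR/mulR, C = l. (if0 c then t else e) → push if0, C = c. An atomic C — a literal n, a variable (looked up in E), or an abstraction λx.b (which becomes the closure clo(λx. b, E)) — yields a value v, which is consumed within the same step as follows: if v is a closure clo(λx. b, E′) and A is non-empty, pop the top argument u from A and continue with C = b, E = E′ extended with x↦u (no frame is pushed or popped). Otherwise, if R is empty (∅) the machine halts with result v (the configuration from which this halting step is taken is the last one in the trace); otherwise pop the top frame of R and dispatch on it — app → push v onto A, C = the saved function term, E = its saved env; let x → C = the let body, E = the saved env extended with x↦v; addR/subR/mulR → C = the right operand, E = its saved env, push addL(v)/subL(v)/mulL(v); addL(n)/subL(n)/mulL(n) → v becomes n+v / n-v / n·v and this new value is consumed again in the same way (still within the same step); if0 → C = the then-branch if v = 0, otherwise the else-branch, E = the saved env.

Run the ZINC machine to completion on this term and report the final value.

Answer: -2

Execution trace:
step 0: ⟨C=(if0 (let y = (6 * -4) in 5) then (((λy. -4) 3) * (if0 1 then 7 else 7)) else ((λp. (if0 (p + -1) then p else -2)) (3 - -2))); E=∅; A=∅; R=∅⟩
step 1: ⟨C=(let y = (6 * -4) in 5); E=∅; A=∅; R=[if0]⟩
step 2: ⟨C=(6 * -4); E=∅; A=∅; R=[let y :: if0]⟩
step 3: ⟨C=6; E=∅; A=∅; R=[mulR :: let y :: if0]⟩
step 4: ⟨C=-4; E=∅; A=∅; R=[mulL(6) :: let y :: if0]⟩
step 5: ⟨C=5; E={y↦-24}; A=∅; R=[if0]⟩
step 6: ⟨C=((λp. (if0 (p + -1) then p else -2)) (3 - -2)); E=∅; A=∅; R=∅⟩
step 7: ⟨C=(3 - -2); E=∅; A=∅; R=[app]⟩
step 8: ⟨C=3; E=∅; A=∅; R=[subR :: app]⟩
step 9: ⟨C=-2; E=∅; A=∅; R=[subL(3) :: app]⟩
step 10: ⟨C=(λp. (if0 (p + -1) then p else -2)); E=∅; A=[5]; R=∅⟩
step 11: ⟨C=(if0 (p + -1) then p else -2); E={p↦5}; A=∅; R=∅⟩
step 12: ⟨C=(p + -1); E={p↦5}; A=∅; R=[if0]⟩
step 13: ⟨C=p; E={p↦5}; A=∅; R=[addR :: if0]⟩
step 14: ⟨C=-1; E={p↦5}; A=∅; R=[addL(5) :: if0]⟩
step 15: ⟨C=-2; E={p↦5}; A=∅; R=∅⟩
→ final value -2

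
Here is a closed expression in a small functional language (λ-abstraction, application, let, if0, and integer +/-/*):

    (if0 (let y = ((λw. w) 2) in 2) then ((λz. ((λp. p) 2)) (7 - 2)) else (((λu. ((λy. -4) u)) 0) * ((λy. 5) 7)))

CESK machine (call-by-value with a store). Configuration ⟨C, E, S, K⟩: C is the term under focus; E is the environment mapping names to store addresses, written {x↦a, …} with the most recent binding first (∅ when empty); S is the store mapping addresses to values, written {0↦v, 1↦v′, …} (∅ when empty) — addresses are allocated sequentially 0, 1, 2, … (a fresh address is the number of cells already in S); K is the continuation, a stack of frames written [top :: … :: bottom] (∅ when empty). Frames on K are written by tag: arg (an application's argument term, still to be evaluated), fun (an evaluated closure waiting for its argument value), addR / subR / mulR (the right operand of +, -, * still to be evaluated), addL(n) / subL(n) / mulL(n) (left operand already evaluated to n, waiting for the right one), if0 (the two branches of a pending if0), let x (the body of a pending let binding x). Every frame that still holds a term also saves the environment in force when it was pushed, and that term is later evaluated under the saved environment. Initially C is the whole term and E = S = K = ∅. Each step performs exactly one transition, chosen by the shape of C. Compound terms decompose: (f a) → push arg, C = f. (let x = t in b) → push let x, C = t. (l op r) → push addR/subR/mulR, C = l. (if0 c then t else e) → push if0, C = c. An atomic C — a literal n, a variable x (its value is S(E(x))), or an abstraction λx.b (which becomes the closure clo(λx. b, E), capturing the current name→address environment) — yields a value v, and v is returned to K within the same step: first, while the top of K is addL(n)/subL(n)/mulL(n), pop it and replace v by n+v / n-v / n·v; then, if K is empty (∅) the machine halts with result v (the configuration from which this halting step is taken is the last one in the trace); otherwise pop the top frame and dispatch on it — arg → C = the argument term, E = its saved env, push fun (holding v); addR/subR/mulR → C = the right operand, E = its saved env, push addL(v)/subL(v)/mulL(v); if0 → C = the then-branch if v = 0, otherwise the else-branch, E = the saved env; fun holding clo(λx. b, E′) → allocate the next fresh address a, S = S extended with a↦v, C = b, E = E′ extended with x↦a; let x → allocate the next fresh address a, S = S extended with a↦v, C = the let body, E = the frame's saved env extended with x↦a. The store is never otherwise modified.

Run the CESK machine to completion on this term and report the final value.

step 0: ⟨C=(if0 (let y = ((λw. w) 2) in 2) then ((λz. ((λp. p) 2)) (7 - 2)) else (((λu. ((λy. -4) u)) 0) * ((λy. 5) 7))); E=∅; S=∅; K=∅⟩
step 1: ⟨C=(let y = ((λw. w) 2) in 2); E=∅; S=∅; K=[if0]⟩
step 2: ⟨C=((λw. w) 2); E=∅; S=∅; K=[let y :: if0]⟩
step 3: ⟨C=(λw. w); E=∅; S=∅; K=[arg :: let y :: if0]⟩
step 4: ⟨C=2; E=∅; S=∅; K=[fun :: let y :: if0]⟩
step 5: ⟨C=w; E={w↦0}; S={0↦2}; K=[let y :: if0]⟩
step 6: ⟨C=2; E={y↦1}; S={0↦2, 1↦2}; K=[if0]⟩
step 7: ⟨C=(((λu. ((λy. -4) u)) 0) * ((λy. 5) 7)); E=∅; S={0↦2, 1↦2}; K=∅⟩
step 8: ⟨C=((λu. ((λy. -4) u)) 0); E=∅; S={0↦2, 1↦2}; K=[mulR]⟩
step 9: ⟨C=(λu. ((λy. -4) u)); E=∅; S={0↦2, 1↦2}; K=[arg :: mulR]⟩
step 10: ⟨C=0; E=∅; S={0↦2, 1↦2}; K=[fun :: mulR]⟩
step 11: ⟨C=((λy. -4) u); E={u↦2}; S={0↦2, 1↦2, 2↦0}; K=[mulR]⟩
step 12: ⟨C=(λy. -4); E={u↦2}; S={0↦2, 1↦2, 2↦0}; K=[arg :: mulR]⟩
step 13: ⟨C=u; E={u↦2}; S={0↦2, 1↦2, 2↦0}; K=[fun :: mulR]⟩
step 14: ⟨C=-4; E={y↦3, u↦2}; S={0↦2, 1↦2, 2↦0, 3↦0}; K=[mulR]⟩
step 15: ⟨C=((λy. 5) 7); E=∅; S={0↦2, 1↦2, 2↦0, 3↦0}; K=[mulL(-4)]⟩
step 16: ⟨C=(λy. 5); E=∅; S={0↦2, 1↦2, 2↦0, 3↦0}; K=[arg :: mulL(-4)]⟩
step 17: ⟨C=7; E=∅; S={0↦2, 1↦2, 2↦0, 3↦0}; K=[fun :: mulL(-4)]⟩
step 18: ⟨C=5; E={y↦4}; S={0↦2, 1↦2, 2↦0, 3↦0, 4↦7}; K=[mulL(-4)]⟩
→ final value -20

Answer: -20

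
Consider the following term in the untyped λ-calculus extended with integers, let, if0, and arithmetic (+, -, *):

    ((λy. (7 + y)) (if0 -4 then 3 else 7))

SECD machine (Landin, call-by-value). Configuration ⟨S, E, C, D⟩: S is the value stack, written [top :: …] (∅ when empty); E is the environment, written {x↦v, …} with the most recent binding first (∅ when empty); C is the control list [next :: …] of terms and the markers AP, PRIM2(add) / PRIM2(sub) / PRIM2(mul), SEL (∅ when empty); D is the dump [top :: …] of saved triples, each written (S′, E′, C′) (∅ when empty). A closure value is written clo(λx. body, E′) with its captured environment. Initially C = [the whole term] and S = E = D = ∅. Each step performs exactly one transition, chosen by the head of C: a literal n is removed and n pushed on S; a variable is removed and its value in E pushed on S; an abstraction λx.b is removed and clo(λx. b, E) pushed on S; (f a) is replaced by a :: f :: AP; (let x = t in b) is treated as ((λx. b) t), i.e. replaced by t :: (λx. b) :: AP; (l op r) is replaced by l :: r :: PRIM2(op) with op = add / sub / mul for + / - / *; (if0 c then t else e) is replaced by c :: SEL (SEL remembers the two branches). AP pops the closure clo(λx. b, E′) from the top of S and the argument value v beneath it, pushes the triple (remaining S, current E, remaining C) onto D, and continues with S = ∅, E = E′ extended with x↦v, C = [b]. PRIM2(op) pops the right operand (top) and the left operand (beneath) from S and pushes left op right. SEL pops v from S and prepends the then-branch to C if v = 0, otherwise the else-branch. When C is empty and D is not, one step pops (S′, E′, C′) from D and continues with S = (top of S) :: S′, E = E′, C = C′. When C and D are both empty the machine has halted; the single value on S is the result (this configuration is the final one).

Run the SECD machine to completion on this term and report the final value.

step 0: <S=∅, E=∅, C=[((λy. (7 + y)) (if0 -4 then 3 else 7))], D=∅>
step 1: <S=∅, E=∅, C=[(if0 -4 then 3 else 7) :: (λy. (7 + y)) :: AP], D=∅>
step 2: <S=∅, E=∅, C=[-4 :: SEL :: (λy. (7 + y)) :: AP], D=∅>
step 3: <S=[-4], E=∅, C=[SEL :: (λy. (7 + y)) :: AP], D=∅>
step 4: <S=∅, E=∅, C=[7 :: (λy. (7 + y)) :: AP], D=∅>
step 5: <S=[7], E=∅, C=[(λy. (7 + y)) :: AP], D=∅>
step 6: <S=[clo(λy. (7 + y), ∅) :: 7], E=∅, C=[AP], D=∅>
step 7: <S=∅, E={y↦7}, C=[(7 + y)], D=[(∅, ∅, ∅)]>
step 8: <S=∅, E={y↦7}, C=[7 :: y :: PRIM2(add)], D=[(∅, ∅, ∅)]>
step 9: <S=[7], E={y↦7}, C=[y :: PRIM2(add)], D=[(∅, ∅, ∅)]>
step 10: <S=[7 :: 7], E={y↦7}, C=[PRIM2(add)], D=[(∅, ∅, ∅)]>
step 11: <S=[14], E={y↦7}, C=∅, D=[(∅, ∅, ∅)]>
step 12: <S=[14], E=∅, C=∅, D=∅>
→ final value 14

Answer: 14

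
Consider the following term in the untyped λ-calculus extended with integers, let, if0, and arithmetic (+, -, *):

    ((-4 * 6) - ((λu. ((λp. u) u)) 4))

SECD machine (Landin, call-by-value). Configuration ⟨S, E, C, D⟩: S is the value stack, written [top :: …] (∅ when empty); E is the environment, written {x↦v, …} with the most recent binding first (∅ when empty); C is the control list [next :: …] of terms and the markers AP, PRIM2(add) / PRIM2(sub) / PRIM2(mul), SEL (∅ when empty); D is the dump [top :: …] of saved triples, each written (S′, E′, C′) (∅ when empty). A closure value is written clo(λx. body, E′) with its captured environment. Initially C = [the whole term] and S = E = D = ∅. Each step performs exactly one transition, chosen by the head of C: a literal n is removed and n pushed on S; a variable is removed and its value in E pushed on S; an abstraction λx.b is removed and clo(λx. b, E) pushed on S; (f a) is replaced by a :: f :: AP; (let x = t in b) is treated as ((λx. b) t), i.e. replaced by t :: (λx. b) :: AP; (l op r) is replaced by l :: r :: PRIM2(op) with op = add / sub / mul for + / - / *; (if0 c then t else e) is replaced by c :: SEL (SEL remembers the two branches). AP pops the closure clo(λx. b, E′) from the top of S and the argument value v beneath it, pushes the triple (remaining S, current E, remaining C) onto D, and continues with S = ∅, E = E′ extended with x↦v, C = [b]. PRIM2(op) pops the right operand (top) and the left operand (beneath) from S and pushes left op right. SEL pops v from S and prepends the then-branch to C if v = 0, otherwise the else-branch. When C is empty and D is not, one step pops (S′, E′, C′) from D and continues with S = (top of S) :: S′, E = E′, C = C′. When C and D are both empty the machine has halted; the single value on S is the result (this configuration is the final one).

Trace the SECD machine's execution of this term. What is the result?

0. [S=∅ | E=∅ | C=[((-4 * 6) - ((λu. ((λp. u) u)) 4))] | D=∅]
1. [S=∅ | E=∅ | C=[(-4 * 6) :: ((λu. ((λp. u) u)) 4) :: PRIM2(sub)] | D=∅]
2. [S=∅ | E=∅ | C=[-4 :: 6 :: PRIM2(mul) :: ((λu. ((λp. u) u)) 4) :: PRIM2(sub)] | D=∅]
3. [S=[-4] | E=∅ | C=[6 :: PRIM2(mul) :: ((λu. ((λp. u) u)) 4) :: PRIM2(sub)] | D=∅]
4. [S=[6 :: -4] | E=∅ | C=[PRIM2(mul) :: ((λu. ((λp. u) u)) 4) :: PRIM2(sub)] | D=∅]
5. [S=[-24] | E=∅ | C=[((λu. ((λp. u) u)) 4) :: PRIM2(sub)] | D=∅]
6. [S=[-24] | E=∅ | C=[4 :: (λu. ((λp. u) u)) :: AP :: PRIM2(sub)] | D=∅]
7. [S=[4 :: -24] | E=∅ | C=[(λu. ((λp. u) u)) :: AP :: PRIM2(sub)] | D=∅]
8. [S=[clo(λu. ((λp. u) u), ∅) :: 4 :: -24] | E=∅ | C=[AP :: PRIM2(sub)] | D=∅]
9. [S=∅ | E={u↦4} | C=[((λp. u) u)] | D=[([-24], ∅, [PRIM2(sub)])]]
10. [S=∅ | E={u↦4} | C=[u :: (λp. u) :: AP] | D=[([-24], ∅, [PRIM2(sub)])]]
11. [S=[4] | E={u↦4} | C=[(λp. u) :: AP] | D=[([-24], ∅, [PRIM2(sub)])]]
12. [S=[clo(λp. u, {u↦4}) :: 4] | E={u↦4} | C=[AP] | D=[([-24], ∅, [PRIM2(sub)])]]
13. [S=∅ | E={p↦4, u↦4} | C=[u] | D=[(∅, {u↦4}, ∅) :: ([-24], ∅, [PRIM2(sub)])]]
14. [S=[4] | E={p↦4, u↦4} | C=∅ | D=[(∅, {u↦4}, ∅) :: ([-24], ∅, [PRIM2(sub)])]]
15. [S=[4] | E={u↦4} | C=∅ | D=[([-24], ∅, [PRIM2(sub)])]]
16. [S=[4 :: -24] | E=∅ | C=[PRIM2(sub)] | D=∅]
17. [S=[-28] | E=∅ | C=∅ | D=∅]
→ final value -28

Answer: -28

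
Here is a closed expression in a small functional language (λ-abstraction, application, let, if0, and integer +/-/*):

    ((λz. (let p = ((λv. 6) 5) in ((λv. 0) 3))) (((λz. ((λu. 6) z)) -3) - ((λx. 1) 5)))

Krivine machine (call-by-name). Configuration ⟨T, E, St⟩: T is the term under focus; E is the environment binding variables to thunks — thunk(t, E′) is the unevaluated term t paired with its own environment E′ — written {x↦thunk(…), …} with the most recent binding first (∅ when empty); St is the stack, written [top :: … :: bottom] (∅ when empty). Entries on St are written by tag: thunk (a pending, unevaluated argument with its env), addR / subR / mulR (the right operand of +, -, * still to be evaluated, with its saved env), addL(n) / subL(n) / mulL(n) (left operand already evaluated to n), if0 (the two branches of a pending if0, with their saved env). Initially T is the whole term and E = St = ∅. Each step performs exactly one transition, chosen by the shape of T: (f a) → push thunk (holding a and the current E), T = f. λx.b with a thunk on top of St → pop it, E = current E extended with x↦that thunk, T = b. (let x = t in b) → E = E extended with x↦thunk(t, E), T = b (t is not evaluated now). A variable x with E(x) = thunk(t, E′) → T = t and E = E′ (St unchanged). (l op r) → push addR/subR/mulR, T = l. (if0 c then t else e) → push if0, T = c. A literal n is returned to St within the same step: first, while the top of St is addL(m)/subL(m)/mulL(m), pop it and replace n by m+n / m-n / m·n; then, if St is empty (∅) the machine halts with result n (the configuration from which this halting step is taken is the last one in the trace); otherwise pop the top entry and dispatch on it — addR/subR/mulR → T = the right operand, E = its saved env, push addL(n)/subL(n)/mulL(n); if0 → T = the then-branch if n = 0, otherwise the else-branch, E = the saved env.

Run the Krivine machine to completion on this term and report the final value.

Answer: 0

Derivation:
step 0: [T=((λz. (let p = ((λv. 6) 5) in ((λv. 0) 3))) (((λz. ((λu. 6) z)) -3) - ((λx. 1) 5))) | E=∅ | St=∅]
step 1: [T=(λz. (let p = ((λv. 6) 5) in ((λv. 0) 3))) | E=∅ | St=[thunk]]
step 2: [T=(let p = ((λv. 6) 5) in ((λv. 0) 3)) | E={z↦thunk((((λz. ((λu. 6) z)) -3) - ((λx. 1) 5)), ∅)} | St=∅]
step 3: [T=((λv. 0) 3) | E={p↦thunk(((λv. 6) 5), {z↦thunk((((λz. ((λu. 6) z)) -3) - ((λx. 1) 5)), ∅)}), z↦thunk((((λz. ((λu. 6) z)) -3) - ((λx. 1) 5)), ∅)} | St=∅]
step 4: [T=(λv. 0) | E={p↦thunk(((λv. 6) 5), {z↦thunk((((λz. ((λu. 6) z)) -3) - ((λx. 1) 5)), ∅)}), z↦thunk((((λz. ((λu. 6) z)) -3) - ((λx. 1) 5)), ∅)} | St=[thunk]]
step 5: [T=0 | E={v↦thunk(3, {p↦thunk(((λv. 6) 5), {z↦thunk((((λz. ((λu. 6) z)) -3) - ((λx. 1) 5)), ∅)}), z↦thunk((((λz. ((λu. 6) z)) -3) - ((λx. 1) 5)), ∅)}), p↦thunk(((λv. 6) 5), {z↦thunk((((λz. ((λu. 6) z)) -3) - ((λx. 1) 5)), ∅)}), z↦thunk((((λz. ((λu. 6) z)) -3) - ((λx. 1) 5)), ∅)} | St=∅]
→ final value 0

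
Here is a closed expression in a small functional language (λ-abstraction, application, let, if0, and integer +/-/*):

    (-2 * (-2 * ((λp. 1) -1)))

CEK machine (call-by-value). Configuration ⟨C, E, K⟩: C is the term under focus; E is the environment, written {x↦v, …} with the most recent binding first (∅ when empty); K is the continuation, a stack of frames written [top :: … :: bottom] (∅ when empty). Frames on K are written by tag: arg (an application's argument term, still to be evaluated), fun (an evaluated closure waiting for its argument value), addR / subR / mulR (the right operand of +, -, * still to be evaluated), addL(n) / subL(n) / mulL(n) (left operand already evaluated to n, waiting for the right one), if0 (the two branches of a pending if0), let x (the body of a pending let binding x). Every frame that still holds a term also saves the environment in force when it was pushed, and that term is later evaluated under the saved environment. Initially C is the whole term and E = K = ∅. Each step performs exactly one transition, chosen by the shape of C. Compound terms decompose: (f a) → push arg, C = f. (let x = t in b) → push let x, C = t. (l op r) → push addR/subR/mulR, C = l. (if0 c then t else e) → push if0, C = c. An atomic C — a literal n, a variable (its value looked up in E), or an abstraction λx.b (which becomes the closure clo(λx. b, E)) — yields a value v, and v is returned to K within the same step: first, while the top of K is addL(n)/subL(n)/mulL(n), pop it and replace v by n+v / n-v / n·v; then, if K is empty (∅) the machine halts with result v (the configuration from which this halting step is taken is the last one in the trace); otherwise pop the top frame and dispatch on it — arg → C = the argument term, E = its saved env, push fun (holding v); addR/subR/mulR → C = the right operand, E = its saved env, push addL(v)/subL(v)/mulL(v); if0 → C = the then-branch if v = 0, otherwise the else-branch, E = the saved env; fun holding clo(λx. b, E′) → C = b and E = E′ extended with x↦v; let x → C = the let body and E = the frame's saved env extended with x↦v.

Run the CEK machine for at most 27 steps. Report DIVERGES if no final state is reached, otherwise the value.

[0] ⟨C=(-2 * (-2 * ((λp. 1) -1))); E=∅; K=∅⟩
[1] ⟨C=-2; E=∅; K=[mulR]⟩
[2] ⟨C=(-2 * ((λp. 1) -1)); E=∅; K=[mulL(-2)]⟩
[3] ⟨C=-2; E=∅; K=[mulR :: mulL(-2)]⟩
[4] ⟨C=((λp. 1) -1); E=∅; K=[mulL(-2) :: mulL(-2)]⟩
[5] ⟨C=(λp. 1); E=∅; K=[arg :: mulL(-2) :: mulL(-2)]⟩
[6] ⟨C=-1; E=∅; K=[fun :: mulL(-2) :: mulL(-2)]⟩
[7] ⟨C=1; E={p↦-1}; K=[mulL(-2) :: mulL(-2)]⟩
→ final value 4

Answer: 4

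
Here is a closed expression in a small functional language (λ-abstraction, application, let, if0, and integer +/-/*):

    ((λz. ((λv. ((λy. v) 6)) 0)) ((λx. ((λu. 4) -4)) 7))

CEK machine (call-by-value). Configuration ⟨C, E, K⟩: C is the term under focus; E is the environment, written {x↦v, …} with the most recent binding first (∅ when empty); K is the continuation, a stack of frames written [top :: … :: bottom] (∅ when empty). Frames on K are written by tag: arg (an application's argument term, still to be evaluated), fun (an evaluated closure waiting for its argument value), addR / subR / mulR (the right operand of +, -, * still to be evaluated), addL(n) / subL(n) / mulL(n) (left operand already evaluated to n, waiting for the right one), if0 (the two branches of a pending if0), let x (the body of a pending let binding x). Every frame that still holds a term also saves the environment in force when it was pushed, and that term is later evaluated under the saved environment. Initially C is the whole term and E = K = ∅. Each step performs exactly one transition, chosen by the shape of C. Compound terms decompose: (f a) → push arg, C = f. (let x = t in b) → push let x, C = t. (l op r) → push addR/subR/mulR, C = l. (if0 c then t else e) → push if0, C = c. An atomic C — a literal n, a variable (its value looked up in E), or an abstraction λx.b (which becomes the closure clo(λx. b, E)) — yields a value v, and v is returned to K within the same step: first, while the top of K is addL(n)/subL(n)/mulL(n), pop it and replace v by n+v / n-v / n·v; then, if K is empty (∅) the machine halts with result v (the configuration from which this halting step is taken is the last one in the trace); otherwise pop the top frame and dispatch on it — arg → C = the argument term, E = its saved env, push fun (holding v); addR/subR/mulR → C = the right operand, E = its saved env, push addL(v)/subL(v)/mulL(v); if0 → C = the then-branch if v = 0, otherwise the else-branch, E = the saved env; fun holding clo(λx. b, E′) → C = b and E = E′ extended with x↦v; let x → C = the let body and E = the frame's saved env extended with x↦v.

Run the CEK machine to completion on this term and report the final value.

Answer: 0

Machine steps:
step 0: <C=((λz. ((λv. ((λy. v) 6)) 0)) ((λx. ((λu. 4) -4)) 7)), E=∅, K=∅>
step 1: <C=(λz. ((λv. ((λy. v) 6)) 0)), E=∅, K=[arg]>
step 2: <C=((λx. ((λu. 4) -4)) 7), E=∅, K=[fun]>
step 3: <C=(λx. ((λu. 4) -4)), E=∅, K=[arg :: fun]>
step 4: <C=7, E=∅, K=[fun :: fun]>
step 5: <C=((λu. 4) -4), E={x↦7}, K=[fun]>
step 6: <C=(λu. 4), E={x↦7}, K=[arg :: fun]>
step 7: <C=-4, E={x↦7}, K=[fun :: fun]>
step 8: <C=4, E={u↦-4, x↦7}, K=[fun]>
step 9: <C=((λv. ((λy. v) 6)) 0), E={z↦4}, K=∅>
step 10: <C=(λv. ((λy. v) 6)), E={z↦4}, K=[arg]>
step 11: <C=0, E={z↦4}, K=[fun]>
step 12: <C=((λy. v) 6), E={v↦0, z↦4}, K=∅>
step 13: <C=(λy. v), E={v↦0, z↦4}, K=[arg]>
step 14: <C=6, E={v↦0, z↦4}, K=[fun]>
step 15: <C=v, E={y↦6, v↦0, z↦4}, K=∅>
→ final value 0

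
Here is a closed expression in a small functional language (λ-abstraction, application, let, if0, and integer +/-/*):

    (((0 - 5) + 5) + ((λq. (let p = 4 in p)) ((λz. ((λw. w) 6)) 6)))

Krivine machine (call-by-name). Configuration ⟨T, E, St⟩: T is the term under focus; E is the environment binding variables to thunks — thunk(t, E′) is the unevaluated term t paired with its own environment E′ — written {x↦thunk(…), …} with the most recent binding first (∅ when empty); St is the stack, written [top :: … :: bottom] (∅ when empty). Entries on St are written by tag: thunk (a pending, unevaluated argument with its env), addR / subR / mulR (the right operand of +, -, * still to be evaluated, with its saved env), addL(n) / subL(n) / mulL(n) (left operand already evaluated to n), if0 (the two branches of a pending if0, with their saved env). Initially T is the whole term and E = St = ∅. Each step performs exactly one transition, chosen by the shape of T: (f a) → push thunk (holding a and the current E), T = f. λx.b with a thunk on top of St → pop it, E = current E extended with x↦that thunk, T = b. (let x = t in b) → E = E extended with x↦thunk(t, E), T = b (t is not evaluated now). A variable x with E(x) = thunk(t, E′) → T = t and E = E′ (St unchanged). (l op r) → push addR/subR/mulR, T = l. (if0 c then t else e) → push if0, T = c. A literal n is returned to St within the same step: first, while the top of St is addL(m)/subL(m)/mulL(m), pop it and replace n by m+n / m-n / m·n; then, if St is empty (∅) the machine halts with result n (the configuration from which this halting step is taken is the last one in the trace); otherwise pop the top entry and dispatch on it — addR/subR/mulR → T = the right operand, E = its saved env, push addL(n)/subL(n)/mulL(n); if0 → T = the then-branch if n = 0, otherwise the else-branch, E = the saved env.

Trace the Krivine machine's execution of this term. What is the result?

Answer: 4

Execution trace:
0. [T=(((0 - 5) + 5) + ((λq. (let p = 4 in p)) ((λz. ((λw. w) 6)) 6))) | E=∅ | St=∅]
1. [T=((0 - 5) + 5) | E=∅ | St=[addR]]
2. [T=(0 - 5) | E=∅ | St=[addR :: addR]]
3. [T=0 | E=∅ | St=[subR :: addR :: addR]]
4. [T=5 | E=∅ | St=[subL(0) :: addR :: addR]]
5. [T=5 | E=∅ | St=[addL(-5) :: addR]]
6. [T=((λq. (let p = 4 in p)) ((λz. ((λw. w) 6)) 6)) | E=∅ | St=[addL(0)]]
7. [T=(λq. (let p = 4 in p)) | E=∅ | St=[thunk :: addL(0)]]
8. [T=(let p = 4 in p) | E={q↦thunk(((λz. ((λw. w) 6)) 6), ∅)} | St=[addL(0)]]
9. [T=p | E={p↦thunk(4, {q↦thunk(((λz. ((λw. w) 6)) 6), ∅)}), q↦thunk(((λz. ((λw. w) 6)) 6), ∅)} | St=[addL(0)]]
10. [T=4 | E={q↦thunk(((λz. ((λw. w) 6)) 6), ∅)} | St=[addL(0)]]
→ final value 4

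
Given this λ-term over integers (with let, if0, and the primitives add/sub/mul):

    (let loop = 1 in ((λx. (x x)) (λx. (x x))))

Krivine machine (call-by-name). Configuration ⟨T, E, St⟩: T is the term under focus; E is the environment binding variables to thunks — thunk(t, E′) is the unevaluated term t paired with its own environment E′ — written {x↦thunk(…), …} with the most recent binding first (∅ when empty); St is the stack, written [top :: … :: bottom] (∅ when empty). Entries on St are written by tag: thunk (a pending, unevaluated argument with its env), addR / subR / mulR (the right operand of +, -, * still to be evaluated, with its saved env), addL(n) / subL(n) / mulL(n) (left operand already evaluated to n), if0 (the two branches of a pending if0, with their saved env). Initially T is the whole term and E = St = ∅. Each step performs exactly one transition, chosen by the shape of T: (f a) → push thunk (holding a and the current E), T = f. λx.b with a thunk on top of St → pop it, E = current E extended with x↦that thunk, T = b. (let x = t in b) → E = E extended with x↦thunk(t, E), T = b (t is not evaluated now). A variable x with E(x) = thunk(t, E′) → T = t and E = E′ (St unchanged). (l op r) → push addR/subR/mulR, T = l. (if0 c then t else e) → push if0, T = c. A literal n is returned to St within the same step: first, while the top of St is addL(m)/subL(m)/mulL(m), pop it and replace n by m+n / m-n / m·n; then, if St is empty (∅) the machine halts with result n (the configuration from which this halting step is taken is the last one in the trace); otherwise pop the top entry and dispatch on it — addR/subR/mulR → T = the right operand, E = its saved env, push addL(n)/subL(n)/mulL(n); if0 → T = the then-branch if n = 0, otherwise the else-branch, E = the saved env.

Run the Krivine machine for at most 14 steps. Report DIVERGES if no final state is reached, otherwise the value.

[0] <T=(let loop = 1 in ((λx. (x x)) (λx. (x x)))), E=∅, St=∅>
[1] <T=((λx. (x x)) (λx. (x x))), E={loop↦thunk(1, ∅)}, St=∅>
[2] <T=(λx. (x x)), E={loop↦thunk(1, ∅)}, St=[thunk]>
[3] <T=(x x), E={x↦thunk((λx. (x x)), {loop↦thunk(1, ∅)}), loop↦thunk(1, ∅)}, St=∅>
[4] <T=x, E={x↦thunk((λx. (x x)), {loop↦thunk(1, ∅)}), loop↦thunk(1, ∅)}, St=[thunk]>
[5] <T=(λx. (x x)), E={loop↦thunk(1, ∅)}, St=[thunk]>
[6] <T=(x x), E={x↦thunk(x, {x↦thunk((λx. (x x)), {loop↦thunk(1, ∅)}), loop↦thunk(1, ∅)}), loop↦thunk(1, ∅)}, St=∅>
[7] <T=x, E={x↦thunk(x, {x↦thunk((λx. (x x)), {loop↦thunk(1, ∅)}), loop↦thunk(1, ∅)}), loop↦thunk(1, ∅)}, St=[thunk]>
[8] <T=x, E={x↦thunk((λx. (x x)), {loop↦thunk(1, ∅)}), loop↦thunk(1, ∅)}, St=[thunk]>
[9] <T=(λx. (x x)), E={loop↦thunk(1, ∅)}, St=[thunk]>
[10] <T=(x x), E={x↦thunk(x, {x↦thunk(x, {x↦thunk((λx. (x x)), {loop↦thunk(1, ∅)}), loop↦thunk(1, ∅)}), loop↦thunk(1, ∅)}), loop↦thunk(1, ∅)}, St=∅>
[11] <T=x, E={x↦thunk(x, {x↦thunk(x, {x↦thunk((λx. (x x)), {loop↦thunk(1, ∅)}), loop↦thunk(1, ∅)}), loop↦thunk(1, ∅)}), loop↦thunk(1, ∅)}, St=[thunk]>
[12] <T=x, E={x↦thunk(x, {x↦thunk((λx. (x x)), {loop↦thunk(1, ∅)}), loop↦thunk(1, ∅)}), loop↦thunk(1, ∅)}, St=[thunk]>
[13] <T=x, E={x↦thunk((λx. (x x)), {loop↦thunk(1, ∅)}), loop↦thunk(1, ∅)}, St=[thunk]>
[14] <T=(λx. (x x)), E={loop↦thunk(1, ∅)}, St=[thunk]>
→ 14 transitions taken and the configuration is still not final: no result within 14 steps

Answer: DIVERGES (no final state within 14 steps)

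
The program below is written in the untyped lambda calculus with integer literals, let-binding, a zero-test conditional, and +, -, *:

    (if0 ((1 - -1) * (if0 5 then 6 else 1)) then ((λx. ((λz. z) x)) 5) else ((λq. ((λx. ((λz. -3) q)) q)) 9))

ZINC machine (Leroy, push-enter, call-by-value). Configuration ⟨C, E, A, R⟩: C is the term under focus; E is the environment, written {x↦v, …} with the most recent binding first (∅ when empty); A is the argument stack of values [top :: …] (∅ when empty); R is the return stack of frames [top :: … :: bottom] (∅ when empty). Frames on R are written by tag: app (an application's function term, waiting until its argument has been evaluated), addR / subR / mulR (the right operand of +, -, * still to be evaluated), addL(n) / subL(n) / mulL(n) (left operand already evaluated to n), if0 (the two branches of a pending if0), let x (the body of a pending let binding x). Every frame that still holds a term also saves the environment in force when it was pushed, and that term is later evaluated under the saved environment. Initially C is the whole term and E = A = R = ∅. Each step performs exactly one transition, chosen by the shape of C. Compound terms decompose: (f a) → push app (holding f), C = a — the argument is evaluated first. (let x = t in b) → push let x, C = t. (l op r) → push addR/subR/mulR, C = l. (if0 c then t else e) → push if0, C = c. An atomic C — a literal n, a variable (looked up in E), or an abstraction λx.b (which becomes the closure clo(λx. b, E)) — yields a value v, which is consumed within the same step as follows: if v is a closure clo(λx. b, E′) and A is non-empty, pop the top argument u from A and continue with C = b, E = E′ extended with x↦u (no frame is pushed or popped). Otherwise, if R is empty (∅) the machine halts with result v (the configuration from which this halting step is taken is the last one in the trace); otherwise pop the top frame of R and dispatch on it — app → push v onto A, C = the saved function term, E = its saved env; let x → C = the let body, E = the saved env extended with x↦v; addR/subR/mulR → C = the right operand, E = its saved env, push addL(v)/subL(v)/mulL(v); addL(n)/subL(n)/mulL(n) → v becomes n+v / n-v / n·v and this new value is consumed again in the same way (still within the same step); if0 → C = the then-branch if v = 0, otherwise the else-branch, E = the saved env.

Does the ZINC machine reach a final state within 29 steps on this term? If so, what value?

t=0: [C=(if0 ((1 - -1) * (if0 5 then 6 else 1)) then ((λx. ((λz. z) x)) 5) else ((λq. ((λx. ((λz. -3) q)) q)) 9)) | E=∅ | A=∅ | R=∅]
t=1: [C=((1 - -1) * (if0 5 then 6 else 1)) | E=∅ | A=∅ | R=[if0]]
t=2: [C=(1 - -1) | E=∅ | A=∅ | R=[mulR :: if0]]
t=3: [C=1 | E=∅ | A=∅ | R=[subR :: mulR :: if0]]
t=4: [C=-1 | E=∅ | A=∅ | R=[subL(1) :: mulR :: if0]]
t=5: [C=(if0 5 then 6 else 1) | E=∅ | A=∅ | R=[mulL(2) :: if0]]
t=6: [C=5 | E=∅ | A=∅ | R=[if0 :: mulL(2) :: if0]]
t=7: [C=1 | E=∅ | A=∅ | R=[mulL(2) :: if0]]
t=8: [C=((λq. ((λx. ((λz. -3) q)) q)) 9) | E=∅ | A=∅ | R=∅]
t=9: [C=9 | E=∅ | A=∅ | R=[app]]
t=10: [C=(λq. ((λx. ((λz. -3) q)) q)) | E=∅ | A=[9] | R=∅]
t=11: [C=((λx. ((λz. -3) q)) q) | E={q↦9} | A=∅ | R=∅]
t=12: [C=q | E={q↦9} | A=∅ | R=[app]]
t=13: [C=(λx. ((λz. -3) q)) | E={q↦9} | A=[9] | R=∅]
t=14: [C=((λz. -3) q) | E={x↦9, q↦9} | A=∅ | R=∅]
t=15: [C=q | E={x↦9, q↦9} | A=∅ | R=[app]]
t=16: [C=(λz. -3) | E={x↦9, q↦9} | A=[9] | R=∅]
t=17: [C=-3 | E={z↦9, x↦9, q↦9} | A=∅ | R=∅]
→ final value -3

Answer: -3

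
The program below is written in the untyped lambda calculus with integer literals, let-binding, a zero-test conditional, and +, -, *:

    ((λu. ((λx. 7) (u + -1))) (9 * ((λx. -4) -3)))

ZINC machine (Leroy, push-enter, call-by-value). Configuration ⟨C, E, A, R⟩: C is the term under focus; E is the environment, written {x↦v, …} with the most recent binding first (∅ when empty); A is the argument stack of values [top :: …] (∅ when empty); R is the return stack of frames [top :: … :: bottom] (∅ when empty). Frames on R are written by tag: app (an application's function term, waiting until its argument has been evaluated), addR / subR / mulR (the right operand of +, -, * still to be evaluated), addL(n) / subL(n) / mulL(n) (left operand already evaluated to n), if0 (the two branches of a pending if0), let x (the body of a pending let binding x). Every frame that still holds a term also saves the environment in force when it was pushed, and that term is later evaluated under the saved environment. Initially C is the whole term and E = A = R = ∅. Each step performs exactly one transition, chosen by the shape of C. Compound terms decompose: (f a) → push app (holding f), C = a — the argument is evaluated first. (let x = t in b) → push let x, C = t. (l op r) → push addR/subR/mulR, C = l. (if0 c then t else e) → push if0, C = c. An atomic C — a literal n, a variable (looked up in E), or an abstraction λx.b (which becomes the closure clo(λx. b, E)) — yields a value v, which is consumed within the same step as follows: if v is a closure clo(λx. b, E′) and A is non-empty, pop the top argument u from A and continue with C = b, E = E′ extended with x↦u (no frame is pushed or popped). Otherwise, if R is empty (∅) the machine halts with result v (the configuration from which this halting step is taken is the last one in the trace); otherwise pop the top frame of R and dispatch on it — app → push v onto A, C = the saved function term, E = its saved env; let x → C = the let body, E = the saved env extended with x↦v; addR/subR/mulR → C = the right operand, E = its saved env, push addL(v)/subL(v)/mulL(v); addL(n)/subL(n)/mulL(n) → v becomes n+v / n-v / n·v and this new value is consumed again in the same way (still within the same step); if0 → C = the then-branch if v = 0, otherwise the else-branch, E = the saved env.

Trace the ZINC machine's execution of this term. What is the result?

step 0: ⟨C=((λu. ((λx. 7) (u + -1))) (9 * ((λx. -4) -3))); E=∅; A=∅; R=∅⟩
step 1: ⟨C=(9 * ((λx. -4) -3)); E=∅; A=∅; R=[app]⟩
step 2: ⟨C=9; E=∅; A=∅; R=[mulR :: app]⟩
step 3: ⟨C=((λx. -4) -3); E=∅; A=∅; R=[mulL(9) :: app]⟩
step 4: ⟨C=-3; E=∅; A=∅; R=[app :: mulL(9) :: app]⟩
step 5: ⟨C=(λx. -4); E=∅; A=[-3]; R=[mulL(9) :: app]⟩
step 6: ⟨C=-4; E={x↦-3}; A=∅; R=[mulL(9) :: app]⟩
step 7: ⟨C=(λu. ((λx. 7) (u + -1))); E=∅; A=[-36]; R=∅⟩
step 8: ⟨C=((λx. 7) (u + -1)); E={u↦-36}; A=∅; R=∅⟩
step 9: ⟨C=(u + -1); E={u↦-36}; A=∅; R=[app]⟩
step 10: ⟨C=u; E={u↦-36}; A=∅; R=[addR :: app]⟩
step 11: ⟨C=-1; E={u↦-36}; A=∅; R=[addL(-36) :: app]⟩
step 12: ⟨C=(λx. 7); E={u↦-36}; A=[-37]; R=∅⟩
step 13: ⟨C=7; E={x↦-37, u↦-36}; A=∅; R=∅⟩
→ final value 7

Answer: 7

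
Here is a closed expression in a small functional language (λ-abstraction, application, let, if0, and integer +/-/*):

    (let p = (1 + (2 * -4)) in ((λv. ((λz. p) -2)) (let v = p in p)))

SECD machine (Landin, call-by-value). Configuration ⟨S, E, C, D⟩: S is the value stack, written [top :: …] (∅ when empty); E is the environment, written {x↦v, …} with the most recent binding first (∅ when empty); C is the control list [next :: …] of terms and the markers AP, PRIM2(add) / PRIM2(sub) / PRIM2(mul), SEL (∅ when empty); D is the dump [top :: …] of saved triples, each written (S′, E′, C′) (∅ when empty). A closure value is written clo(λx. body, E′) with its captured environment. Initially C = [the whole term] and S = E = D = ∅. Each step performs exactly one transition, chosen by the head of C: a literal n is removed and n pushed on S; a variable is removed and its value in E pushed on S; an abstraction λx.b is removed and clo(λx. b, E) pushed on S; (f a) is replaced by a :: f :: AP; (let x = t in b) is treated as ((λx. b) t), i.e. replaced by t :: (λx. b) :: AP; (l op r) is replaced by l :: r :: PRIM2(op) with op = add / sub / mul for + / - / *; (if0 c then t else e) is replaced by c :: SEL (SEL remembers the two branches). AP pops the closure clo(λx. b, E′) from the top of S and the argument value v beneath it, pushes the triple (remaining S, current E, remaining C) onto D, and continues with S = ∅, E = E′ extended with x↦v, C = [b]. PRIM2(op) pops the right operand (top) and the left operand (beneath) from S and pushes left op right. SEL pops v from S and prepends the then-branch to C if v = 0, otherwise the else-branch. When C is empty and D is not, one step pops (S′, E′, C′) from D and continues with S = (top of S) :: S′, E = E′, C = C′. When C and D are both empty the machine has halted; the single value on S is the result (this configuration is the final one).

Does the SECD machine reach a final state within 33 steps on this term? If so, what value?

Answer: -7

Derivation:
0. ⟨S=∅; E=∅; C=[(let p = (1 + (2 * -4)) in ((λv. ((λz. p) -2)) (let v = p in p)))]; D=∅⟩
1. ⟨S=∅; E=∅; C=[(1 + (2 * -4)) :: (λp. ((λv. ((λz. p) -2)) (let v = p in p))) :: AP]; D=∅⟩
2. ⟨S=∅; E=∅; C=[1 :: (2 * -4) :: PRIM2(add) :: (λp. ((λv. ((λz. p) -2)) (let v = p in p))) :: AP]; D=∅⟩
3. ⟨S=[1]; E=∅; C=[(2 * -4) :: PRIM2(add) :: (λp. ((λv. ((λz. p) -2)) (let v = p in p))) :: AP]; D=∅⟩
4. ⟨S=[1]; E=∅; C=[2 :: -4 :: PRIM2(mul) :: PRIM2(add) :: (λp. ((λv. ((λz. p) -2)) (let v = p in p))) :: AP]; D=∅⟩
5. ⟨S=[2 :: 1]; E=∅; C=[-4 :: PRIM2(mul) :: PRIM2(add) :: (λp. ((λv. ((λz. p) -2)) (let v = p in p))) :: AP]; D=∅⟩
6. ⟨S=[-4 :: 2 :: 1]; E=∅; C=[PRIM2(mul) :: PRIM2(add) :: (λp. ((λv. ((λz. p) -2)) (let v = p in p))) :: AP]; D=∅⟩
7. ⟨S=[-8 :: 1]; E=∅; C=[PRIM2(add) :: (λp. ((λv. ((λz. p) -2)) (let v = p in p))) :: AP]; D=∅⟩
8. ⟨S=[-7]; E=∅; C=[(λp. ((λv. ((λz. p) -2)) (let v = p in p))) :: AP]; D=∅⟩
9. ⟨S=[clo(λp. ((λv. ((λz. p) -2)) (let v = p in p)), ∅) :: -7]; E=∅; C=[AP]; D=∅⟩
10. ⟨S=∅; E={p↦-7}; C=[((λv. ((λz. p) -2)) (let v = p in p))]; D=[(∅, ∅, ∅)]⟩
11. ⟨S=∅; E={p↦-7}; C=[(let v = p in p) :: (λv. ((λz. p) -2)) :: AP]; D=[(∅, ∅, ∅)]⟩
12. ⟨S=∅; E={p↦-7}; C=[p :: (λv. p) :: AP :: (λv. ((λz. p) -2)) :: AP]; D=[(∅, ∅, ∅)]⟩
13. ⟨S=[-7]; E={p↦-7}; C=[(λv. p) :: AP :: (λv. ((λz. p) -2)) :: AP]; D=[(∅, ∅, ∅)]⟩
14. ⟨S=[clo(λv. p, {p↦-7}) :: -7]; E={p↦-7}; C=[AP :: (λv. ((λz. p) -2)) :: AP]; D=[(∅, ∅, ∅)]⟩
15. ⟨S=∅; E={v↦-7, p↦-7}; C=[p]; D=[(∅, {p↦-7}, [(λv. ((λz. p) -2)) :: AP]) :: (∅, ∅, ∅)]⟩
16. ⟨S=[-7]; E={v↦-7, p↦-7}; C=∅; D=[(∅, {p↦-7}, [(λv. ((λz. p) -2)) :: AP]) :: (∅, ∅, ∅)]⟩
17. ⟨S=[-7]; E={p↦-7}; C=[(λv. ((λz. p) -2)) :: AP]; D=[(∅, ∅, ∅)]⟩
18. ⟨S=[clo(λv. ((λz. p) -2), {p↦-7}) :: -7]; E={p↦-7}; C=[AP]; D=[(∅, ∅, ∅)]⟩
19. ⟨S=∅; E={v↦-7, p↦-7}; C=[((λz. p) -2)]; D=[(∅, {p↦-7}, ∅) :: (∅, ∅, ∅)]⟩
20. ⟨S=∅; E={v↦-7, p↦-7}; C=[-2 :: (λz. p) :: AP]; D=[(∅, {p↦-7}, ∅) :: (∅, ∅, ∅)]⟩
21. ⟨S=[-2]; E={v↦-7, p↦-7}; C=[(λz. p) :: AP]; D=[(∅, {p↦-7}, ∅) :: (∅, ∅, ∅)]⟩
22. ⟨S=[clo(λz. p, {v↦-7, p↦-7}) :: -2]; E={v↦-7, p↦-7}; C=[AP]; D=[(∅, {p↦-7}, ∅) :: (∅, ∅, ∅)]⟩
23. ⟨S=∅; E={z↦-2, v↦-7, p↦-7}; C=[p]; D=[(∅, {v↦-7, p↦-7}, ∅) :: (∅, {p↦-7}, ∅) :: (∅, ∅, ∅)]⟩
24. ⟨S=[-7]; E={z↦-2, v↦-7, p↦-7}; C=∅; D=[(∅, {v↦-7, p↦-7}, ∅) :: (∅, {p↦-7}, ∅) :: (∅, ∅, ∅)]⟩
25. ⟨S=[-7]; E={v↦-7, p↦-7}; C=∅; D=[(∅, {p↦-7}, ∅) :: (∅, ∅, ∅)]⟩
26. ⟨S=[-7]; E={p↦-7}; C=∅; D=[(∅, ∅, ∅)]⟩
27. ⟨S=[-7]; E=∅; C=∅; D=∅⟩
→ final value -7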